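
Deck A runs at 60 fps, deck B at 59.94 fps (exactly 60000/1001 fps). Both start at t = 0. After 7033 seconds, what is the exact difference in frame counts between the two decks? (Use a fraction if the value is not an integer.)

32460/77 frames

A emits 60 × 7033 = 421980 frames; B emits 60000/1001 × 7033 = 32460000/77.
Difference = 32460/77 frames (≈ 421.5584); B is behind A.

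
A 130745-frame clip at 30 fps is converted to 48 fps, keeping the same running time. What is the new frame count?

209192 frames

Target frames = source frames × (target rate / source rate) = 130745 × (48)/(30) = 130745 × 8/5 = 209192.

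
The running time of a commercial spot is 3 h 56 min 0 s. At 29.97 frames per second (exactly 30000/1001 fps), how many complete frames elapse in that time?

424375 frames

3 h 56 min 0 s = 14160 s.
Frames = 14160 × 30000/1001 = 424800000/1001 ≈ 424375.6244.
Complete frames: 424375.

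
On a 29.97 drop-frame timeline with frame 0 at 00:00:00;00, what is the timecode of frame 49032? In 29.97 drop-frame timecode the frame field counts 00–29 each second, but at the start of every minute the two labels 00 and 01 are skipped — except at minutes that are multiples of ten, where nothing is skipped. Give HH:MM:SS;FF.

Each 10-minute DF block holds 10 × 60 × 30 − 9 × 2 = 17982 frames. 49032 ÷ 17982 → 2 full blocks, remainder 13068.
Within the partial block the first minute is 1800 frames and each further minute 1798, so 7 further minute boundaries passed. Total skipped labels = 18 × 2 + 2 × 7 = 50.
Non-drop label index = 49032 + 50 = 49082; at 30 labels/s that is 00:27:16:02, i.e. DF 00:27:16;02.

00:27:16;02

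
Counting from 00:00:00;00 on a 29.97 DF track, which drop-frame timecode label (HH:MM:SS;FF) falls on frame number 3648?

Ten DF minutes hold 17982 frames, so frame 3648 lies in block 0 (frames 0–17981) with 3648 frames into that block.
The block's first minute is 1800 frames and the rest 1798 each; 3648 frames reaches minute 2, so 0 × 18 + 2 × 2 = 4 labels have been skipped so far.
Adding those back, label number 3648 + 4 = 3652 at 30 labels/s is 121 s + 22 f = 0 h 2 min 1 s frame 22, i.e. 00:02:01;22.

00:02:01;22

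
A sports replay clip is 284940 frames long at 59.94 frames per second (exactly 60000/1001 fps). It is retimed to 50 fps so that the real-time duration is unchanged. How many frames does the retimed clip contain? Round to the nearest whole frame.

237687 frames

Frames at target rate = 284940 × (50) / (60000/1001) = 4753749/20 ≈ 237687.450.
Nearest whole frame: 237687.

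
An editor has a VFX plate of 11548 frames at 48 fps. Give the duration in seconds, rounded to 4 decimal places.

240.5833 seconds

Running time = 11548 × 1/48 = 2887/12 s ≈ 240.5833 s.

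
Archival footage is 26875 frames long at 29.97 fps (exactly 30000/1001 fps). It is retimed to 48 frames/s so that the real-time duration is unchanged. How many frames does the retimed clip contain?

43043 frames

Target frames = source frames × (target rate / source rate) = 26875 × (48)/(30000/1001) = 26875 × 1001/625 = 43043.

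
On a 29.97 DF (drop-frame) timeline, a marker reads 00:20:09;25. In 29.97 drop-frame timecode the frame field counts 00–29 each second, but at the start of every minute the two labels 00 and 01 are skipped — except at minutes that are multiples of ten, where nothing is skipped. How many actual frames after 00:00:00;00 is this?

36259

Complete 10-minute blocks: 2, each 17982 frames → 35964.
Remaining 0 whole minutes in the current block: 0 frames.
Within the current minute: 9 × 30 + 25 = 295. Total = 35964 + 0 + 295 = 36259.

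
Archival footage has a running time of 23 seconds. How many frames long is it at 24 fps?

Frames = 23 × 24 = 552.

552 frames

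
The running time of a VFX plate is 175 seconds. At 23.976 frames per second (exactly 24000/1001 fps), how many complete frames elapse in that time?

Frames = 175 × 24000/1001 = 600000/143 ≈ 4195.8042.
Complete frames: 4195.

4195 frames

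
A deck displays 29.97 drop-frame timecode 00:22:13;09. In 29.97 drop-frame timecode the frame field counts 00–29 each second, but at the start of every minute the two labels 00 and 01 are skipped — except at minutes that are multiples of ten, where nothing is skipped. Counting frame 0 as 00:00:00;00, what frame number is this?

39959

Complete 10-minute blocks: 2, each 17982 frames → 35964.
Remaining 2 whole minutes in the current block: 1800 + 1 × 1798 = 3598 frames.
Within the current minute: 13 × 30 + 9 − 2 = 397 (labels ;00/;01 skipped at this minute). Total = 35964 + 3598 + 397 = 39959.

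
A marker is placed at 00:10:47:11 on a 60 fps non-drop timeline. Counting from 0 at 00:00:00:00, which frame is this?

Total seconds to the label: (0 × 3600 + 10 × 60 + 47) = 647.
Frame index = 647 × 60 + 11 = 38831.

38831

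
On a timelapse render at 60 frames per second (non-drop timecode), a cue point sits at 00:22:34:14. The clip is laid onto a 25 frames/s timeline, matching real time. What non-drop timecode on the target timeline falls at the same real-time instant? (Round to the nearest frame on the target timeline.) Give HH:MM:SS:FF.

00:22:34:06

Source frame index: (0×3600 + 22×60 + 34) × 60 + 14 = 81254.
Real time: 81254 / (60) = 40627/30 s.
Target frame: (40627/30) × (25) = 203135/6 ≈ 33855.833 → 33856.
At 25 labels/s: frame 33856 → 00:22:34:06.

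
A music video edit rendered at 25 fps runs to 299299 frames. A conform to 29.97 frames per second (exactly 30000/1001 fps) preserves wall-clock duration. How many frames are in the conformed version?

358800 frames

Target frames = source frames × (target rate / source rate) = 299299 × (30000/1001)/(25) = 299299 × 1200/1001 = 358800.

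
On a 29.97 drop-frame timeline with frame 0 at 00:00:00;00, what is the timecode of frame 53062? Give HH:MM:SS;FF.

Ten DF minutes hold 17982 frames, so frame 53062 lies in block 2 (frames 35964–53945) with 17098 frames into that block.
The block's first minute is 1800 frames and the rest 1798 each; 17098 frames reaches minute 9, so 2 × 18 + 9 × 2 = 54 labels have been skipped so far.
Adding those back, label number 53062 + 54 = 53116 at 30 labels/s is 1770 s + 16 f = 0 h 29 min 30 s frame 16, i.e. 00:29:30;16.

00:29:30;16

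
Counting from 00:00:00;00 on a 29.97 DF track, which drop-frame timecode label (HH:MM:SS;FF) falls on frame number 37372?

Ten DF minutes hold 17982 frames, so frame 37372 lies in block 2 (frames 35964–53945) with 1408 frames into that block.
The block's first minute is 1800 frames and the rest 1798 each; 1408 frames reaches minute 0, so 2 × 18 + 0 × 2 = 36 labels have been skipped so far.
Adding those back, label number 37372 + 36 = 37408 at 30 labels/s is 1246 s + 28 f = 0 h 20 min 46 s frame 28, i.e. 00:20:46;28.

00:20:46;28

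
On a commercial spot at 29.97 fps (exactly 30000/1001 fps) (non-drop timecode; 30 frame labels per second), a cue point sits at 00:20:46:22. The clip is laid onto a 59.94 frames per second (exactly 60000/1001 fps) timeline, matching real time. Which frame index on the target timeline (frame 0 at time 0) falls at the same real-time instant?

frame 74804

Source frame index: (0×3600 + 20×60 + 46) × 30 + 22 = 37402.
Real time: 37402 / (30000/1001) = 18719701/15000 s.
Target frame: (18719701/15000) × (60000/1001) = 74804.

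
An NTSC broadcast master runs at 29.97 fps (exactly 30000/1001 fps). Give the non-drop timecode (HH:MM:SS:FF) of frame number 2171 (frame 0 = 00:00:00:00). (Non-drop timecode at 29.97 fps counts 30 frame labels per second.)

2171 ÷ 30 = 72 full seconds, remainder 11 frames.
72 s = 0 h 1 min 12 s.
Timecode: 00:01:12:11.

00:01:12:11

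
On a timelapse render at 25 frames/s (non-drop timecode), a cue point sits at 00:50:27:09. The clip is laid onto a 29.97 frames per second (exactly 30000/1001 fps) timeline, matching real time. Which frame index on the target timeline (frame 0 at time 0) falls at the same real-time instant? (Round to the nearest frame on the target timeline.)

frame 90730

Source frame index: (0×3600 + 50×60 + 27) × 25 + 9 = 75684.
Real time: 75684 / (25) = 75684/25 s.
Target frame: (75684/25) × (30000/1001) = 12974400/143 ≈ 90730.070 → 90730.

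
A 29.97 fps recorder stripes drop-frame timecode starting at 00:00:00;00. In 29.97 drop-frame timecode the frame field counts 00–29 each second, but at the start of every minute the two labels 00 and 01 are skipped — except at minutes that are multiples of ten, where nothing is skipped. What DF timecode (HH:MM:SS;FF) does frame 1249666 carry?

Each 10-minute DF block holds 10 × 60 × 30 − 9 × 2 = 17982 frames. 1249666 ÷ 17982 → 69 full blocks, remainder 8908.
Within the partial block the first minute is 1800 frames and each further minute 1798, so 4 further minute boundaries passed. Total skipped labels = 18 × 69 + 2 × 4 = 1250.
Non-drop label index = 1249666 + 1250 = 1250916; at 30 labels/s that is 11:34:57:06, i.e. DF 11:34:57;06.

11:34:57;06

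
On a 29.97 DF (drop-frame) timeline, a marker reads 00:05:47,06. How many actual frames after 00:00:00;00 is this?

10406

As if non-drop at 30 labels/s: (0 × 3600 + 5 × 60 + 47) × 30 + 6 = 10416.
Minute boundaries passed: 5; those not divisible by 10: 5 − 0 = 5; dropped labels = 2 × 5 = 10.
Actual frame index = 10416 − 10 = 10406.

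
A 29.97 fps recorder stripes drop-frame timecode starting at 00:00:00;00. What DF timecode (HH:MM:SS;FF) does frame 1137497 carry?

Ten DF minutes hold 17982 frames, so frame 1137497 lies in block 63 (frames 1132866–1150847) with 4631 frames into that block.
The block's first minute is 1800 frames and the rest 1798 each; 4631 frames reaches minute 2, so 63 × 18 + 2 × 2 = 1138 labels have been skipped so far.
Adding those back, label number 1137497 + 1138 = 1138635 at 30 labels/s is 37954 s + 15 f = 10 h 32 min 34 s frame 15, i.e. 10:32:34;15.

10:32:34;15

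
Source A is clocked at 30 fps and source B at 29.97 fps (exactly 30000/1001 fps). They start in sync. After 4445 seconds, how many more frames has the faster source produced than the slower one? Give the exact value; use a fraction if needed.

19050/143 frames

A emits 30 × 4445 = 133350 frames; B emits 30000/1001 × 4445 = 19050000/143.
Difference = 19050/143 frames (≈ 133.2168); B is behind A.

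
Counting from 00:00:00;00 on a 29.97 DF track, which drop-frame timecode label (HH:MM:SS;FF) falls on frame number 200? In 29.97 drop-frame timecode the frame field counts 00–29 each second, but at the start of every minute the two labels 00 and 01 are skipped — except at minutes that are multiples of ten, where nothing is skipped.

00:00:06;20

Each 10-minute DF block holds 10 × 60 × 30 − 9 × 2 = 17982 frames. 200 ÷ 17982 → 0 full blocks, remainder 200.
Within the partial block the first minute is 1800 frames and each further minute 1798, so 0 further minute boundaries passed. Total skipped labels = 18 × 0 + 2 × 0 = 0.
Non-drop label index = 200 + 0 = 200; at 30 labels/s that is 00:00:06:20, i.e. DF 00:00:06;20.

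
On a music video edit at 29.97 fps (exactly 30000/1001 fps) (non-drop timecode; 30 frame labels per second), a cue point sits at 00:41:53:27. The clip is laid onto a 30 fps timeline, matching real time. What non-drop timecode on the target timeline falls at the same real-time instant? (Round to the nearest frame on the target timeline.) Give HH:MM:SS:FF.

Source frame index: (0×3600 + 41×60 + 53) × 30 + 27 = 75417.
Real time: 75417 / (30000/1001) = 25164139/10000 s.
Target frame: (25164139/10000) × (30) = 75492417/1000 ≈ 75492.417 → 75492.
At 30 labels/s: frame 75492 → 00:41:56:12.

00:41:56:12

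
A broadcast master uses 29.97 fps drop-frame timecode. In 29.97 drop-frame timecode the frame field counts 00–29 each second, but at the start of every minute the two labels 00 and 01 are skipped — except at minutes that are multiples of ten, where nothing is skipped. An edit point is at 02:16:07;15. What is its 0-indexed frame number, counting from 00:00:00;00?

244779

As if non-drop at 30 labels/s: (2 × 3600 + 16 × 60 + 7) × 30 + 15 = 245025.
Minute boundaries passed: 136; those not divisible by 10: 136 − 13 = 123; dropped labels = 2 × 123 = 246.
Actual frame index = 245025 − 246 = 244779.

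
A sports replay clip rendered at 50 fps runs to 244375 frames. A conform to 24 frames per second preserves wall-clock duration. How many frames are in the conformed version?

117300 frames

Frames at target rate = 244375 × (24) / (50) = 117300.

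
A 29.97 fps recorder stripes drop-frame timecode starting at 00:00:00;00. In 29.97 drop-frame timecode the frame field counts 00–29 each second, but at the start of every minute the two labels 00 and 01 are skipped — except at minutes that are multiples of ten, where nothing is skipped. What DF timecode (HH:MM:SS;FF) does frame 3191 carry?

Each 10-minute DF block holds 10 × 60 × 30 − 9 × 2 = 17982 frames. 3191 ÷ 17982 → 0 full blocks, remainder 3191.
Within the partial block the first minute is 1800 frames and each further minute 1798, so 1 further minute boundary passed. Total skipped labels = 18 × 0 + 2 × 1 = 2.
Non-drop label index = 3191 + 2 = 3193; at 30 labels/s that is 00:01:46:13, i.e. DF 00:01:46;13.

00:01:46;13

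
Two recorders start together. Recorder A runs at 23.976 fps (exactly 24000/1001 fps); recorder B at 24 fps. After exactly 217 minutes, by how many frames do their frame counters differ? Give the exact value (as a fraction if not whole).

217 min = 13020 s.
A emits 24000/1001 × 13020 = 44640000/143 frames; B emits 24 × 13020 = 312480.
Difference = 44640/143 frames (≈ 312.1678); B is ahead of A.

44640/143 frames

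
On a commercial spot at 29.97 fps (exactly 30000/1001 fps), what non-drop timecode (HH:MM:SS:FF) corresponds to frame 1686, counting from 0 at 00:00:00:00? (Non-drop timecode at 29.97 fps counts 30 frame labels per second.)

1686 ÷ 30 = 56 full seconds, remainder 6 frames.
56 s = 0 h 0 min 56 s.
Timecode: 00:00:56:06.

00:00:56:06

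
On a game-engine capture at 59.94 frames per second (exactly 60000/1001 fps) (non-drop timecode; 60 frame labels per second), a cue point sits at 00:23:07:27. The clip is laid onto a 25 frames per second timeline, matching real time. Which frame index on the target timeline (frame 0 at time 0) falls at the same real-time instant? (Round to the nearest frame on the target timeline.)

Source frame index: (0×3600 + 23×60 + 7) × 60 + 27 = 83247.
Real time: 83247 / (60000/1001) = 27776749/20000 s.
Target frame: (27776749/20000) × (25) = 27776749/800 ≈ 34720.936 → 34721.

frame 34721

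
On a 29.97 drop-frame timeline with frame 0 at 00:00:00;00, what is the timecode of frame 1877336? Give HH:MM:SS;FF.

17:24:00;16

Ten DF minutes hold 17982 frames, so frame 1877336 lies in block 104 (frames 1870128–1888109) with 7208 frames into that block.
The block's first minute is 1800 frames and the rest 1798 each; 7208 frames reaches minute 4, so 104 × 18 + 4 × 2 = 1880 labels have been skipped so far.
Adding those back, label number 1877336 + 1880 = 1879216 at 30 labels/s is 62640 s + 16 f = 17 h 24 min 0 s frame 16, i.e. 17:24:00;16.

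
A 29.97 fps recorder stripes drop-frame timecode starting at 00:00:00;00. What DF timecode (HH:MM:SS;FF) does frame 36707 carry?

Ten DF minutes hold 17982 frames, so frame 36707 lies in block 2 (frames 35964–53945) with 743 frames into that block.
The block's first minute is 1800 frames and the rest 1798 each; 743 frames reaches minute 0, so 2 × 18 + 0 × 2 = 36 labels have been skipped so far.
Adding those back, label number 36707 + 36 = 36743 at 30 labels/s is 1224 s + 23 f = 0 h 20 min 24 s frame 23, i.e. 00:20:24;23.

00:20:24;23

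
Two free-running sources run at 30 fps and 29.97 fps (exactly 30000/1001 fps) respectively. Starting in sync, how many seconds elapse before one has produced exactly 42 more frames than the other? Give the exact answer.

1401.4 seconds

The gap grows by |30000/1001 − 30| = 30/1001 frames per second.
Time for a 42-frame gap: 42 ÷ (30/1001) = 1401.4 s.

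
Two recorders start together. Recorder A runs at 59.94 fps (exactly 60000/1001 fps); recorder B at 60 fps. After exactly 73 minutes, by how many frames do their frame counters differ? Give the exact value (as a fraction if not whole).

73 min = 4380 s.
A emits 60000/1001 × 4380 = 262800000/1001 frames; B emits 60 × 4380 = 262800.
Difference = 262800/1001 frames (≈ 262.5375); B is ahead of A.

262800/1001 frames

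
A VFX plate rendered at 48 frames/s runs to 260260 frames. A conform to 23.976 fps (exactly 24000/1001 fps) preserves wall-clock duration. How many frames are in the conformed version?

130000 frames

Target frames = source frames × (target rate / source rate) = 260260 × (24000/1001)/(48) = 260260 × 500/1001 = 130000.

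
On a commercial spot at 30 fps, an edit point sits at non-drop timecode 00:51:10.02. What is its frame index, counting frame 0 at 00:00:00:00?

Total seconds to the label: (0 × 3600 + 51 × 60 + 10) = 3070.
Frame index = 3070 × 30 + 2 = 92102.

frame 92102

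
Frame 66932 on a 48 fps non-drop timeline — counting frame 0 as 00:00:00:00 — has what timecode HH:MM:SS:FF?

66932 ÷ 48 = 1394 full seconds, remainder 20 frames.
1394 s = 0 h 23 min 14 s.
Timecode: 00:23:14:20.

00:23:14:20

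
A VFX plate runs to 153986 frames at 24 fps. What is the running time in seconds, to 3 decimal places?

Running time = 153986 × 1/24 = 76993/12 s ≈ 6416.083 s.

6416.083 seconds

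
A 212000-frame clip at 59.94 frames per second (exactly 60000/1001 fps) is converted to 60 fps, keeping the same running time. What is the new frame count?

Target frames = source frames × (target rate / source rate) = 212000 × (60)/(60000/1001) = 212000 × 1001/1000 = 212212.

212212 frames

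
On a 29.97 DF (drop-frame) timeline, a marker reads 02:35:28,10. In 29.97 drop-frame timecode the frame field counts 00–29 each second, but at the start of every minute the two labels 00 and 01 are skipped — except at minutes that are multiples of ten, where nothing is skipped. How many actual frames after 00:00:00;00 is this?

As if non-drop at 30 labels/s: (2 × 3600 + 35 × 60 + 28) × 30 + 10 = 279850.
Minute boundaries passed: 155; those not divisible by 10: 155 − 15 = 140; dropped labels = 2 × 140 = 280.
Actual frame index = 279850 − 280 = 279570.

279570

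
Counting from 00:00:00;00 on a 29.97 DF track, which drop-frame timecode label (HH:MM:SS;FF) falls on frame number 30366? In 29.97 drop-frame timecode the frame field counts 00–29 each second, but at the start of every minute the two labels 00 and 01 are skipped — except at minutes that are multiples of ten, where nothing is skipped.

00:16:53;06

Each 10-minute DF block holds 10 × 60 × 30 − 9 × 2 = 17982 frames. 30366 ÷ 17982 → 1 full block, remainder 12384.
Within the partial block the first minute is 1800 frames and each further minute 1798, so 6 further minute boundaries passed. Total skipped labels = 18 × 1 + 2 × 6 = 30.
Non-drop label index = 30366 + 30 = 30396; at 30 labels/s that is 00:16:53:06, i.e. DF 00:16:53;06.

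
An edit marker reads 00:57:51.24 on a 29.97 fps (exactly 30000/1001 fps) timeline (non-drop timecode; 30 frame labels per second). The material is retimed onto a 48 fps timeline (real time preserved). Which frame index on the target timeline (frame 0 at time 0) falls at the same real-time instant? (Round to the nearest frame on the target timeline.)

frame 166813

Source frame index: (0×3600 + 57×60 + 51) × 30 + 24 = 104154.
Real time: 104154 / (30000/1001) = 17376359/5000 s.
Target frame: (17376359/5000) × (48) = 104258154/625 ≈ 166813.046 → 166813.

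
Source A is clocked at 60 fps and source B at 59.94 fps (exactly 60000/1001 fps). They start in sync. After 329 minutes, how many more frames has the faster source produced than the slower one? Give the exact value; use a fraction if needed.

329 min = 19740 s.
A emits 60 × 19740 = 1184400 frames; B emits 60000/1001 × 19740 = 169200000/143.
Difference = 169200/143 frames (≈ 1183.2168); B is behind A.

169200/143 frames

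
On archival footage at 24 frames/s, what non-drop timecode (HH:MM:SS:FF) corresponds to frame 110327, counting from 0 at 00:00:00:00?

01:16:36:23

110327 ÷ 24 = 4596 full seconds, remainder 23 frames.
4596 s = 1 h 16 min 36 s.
Timecode: 01:16:36:23.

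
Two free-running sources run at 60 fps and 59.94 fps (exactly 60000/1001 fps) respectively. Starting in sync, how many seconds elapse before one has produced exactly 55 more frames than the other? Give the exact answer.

11011/12 seconds

The gap grows by |60000/1001 − 60| = 60/1001 frames per second.
Time for a 55-frame gap: 55 ÷ (60/1001) = 11011/12 s.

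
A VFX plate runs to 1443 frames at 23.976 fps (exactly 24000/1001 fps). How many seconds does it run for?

Running time = 1443 / (24000/1001) = 60.185125 s.

60.185125 seconds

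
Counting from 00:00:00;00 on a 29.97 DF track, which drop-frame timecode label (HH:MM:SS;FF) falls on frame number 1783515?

16:31:49;29

Each 10-minute DF block holds 10 × 60 × 30 − 9 × 2 = 17982 frames. 1783515 ÷ 17982 → 99 full blocks, remainder 3297.
Within the partial block the first minute is 1800 frames and each further minute 1798, so 1 further minute boundary passed. Total skipped labels = 18 × 99 + 2 × 1 = 1784.
Non-drop label index = 1783515 + 1784 = 1785299; at 30 labels/s that is 16:31:49:29, i.e. DF 16:31:49;29.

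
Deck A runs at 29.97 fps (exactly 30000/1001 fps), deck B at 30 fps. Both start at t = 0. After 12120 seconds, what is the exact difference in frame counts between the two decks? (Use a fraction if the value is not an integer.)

363600/1001 frames

A emits 30000/1001 × 12120 = 363600000/1001 frames; B emits 30 × 12120 = 363600.
Difference = 363600/1001 frames (≈ 363.2368); B is ahead of A.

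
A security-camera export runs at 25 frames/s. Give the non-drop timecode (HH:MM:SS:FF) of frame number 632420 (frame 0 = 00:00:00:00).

632420 ÷ 25 = 25296 full seconds, remainder 20 frames.
25296 s = 7 h 1 min 36 s.
Timecode: 07:01:36:20.

07:01:36:20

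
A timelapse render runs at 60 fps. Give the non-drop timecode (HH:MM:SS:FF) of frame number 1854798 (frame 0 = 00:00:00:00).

1854798 ÷ 60 = 30913 full seconds, remainder 18 frames.
30913 s = 8 h 35 min 13 s.
Timecode: 08:35:13:18.

08:35:13:18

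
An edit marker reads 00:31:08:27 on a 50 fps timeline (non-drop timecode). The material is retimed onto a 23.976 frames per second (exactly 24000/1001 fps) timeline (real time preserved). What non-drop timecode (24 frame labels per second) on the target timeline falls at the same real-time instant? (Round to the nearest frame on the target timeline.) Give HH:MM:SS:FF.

00:31:06:16

Source frame index: (0×3600 + 31×60 + 8) × 50 + 27 = 93427.
Real time: 93427 / (50) = 93427/50 s.
Target frame: (93427/50) × (24000/1001) = 44844960/1001 ≈ 44800.160 → 44800.
At 24 labels/s: frame 44800 → 00:31:06:16.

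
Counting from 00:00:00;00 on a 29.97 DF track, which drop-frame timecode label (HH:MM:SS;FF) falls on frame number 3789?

Ten DF minutes hold 17982 frames, so frame 3789 lies in block 0 (frames 0–17981) with 3789 frames into that block.
The block's first minute is 1800 frames and the rest 1798 each; 3789 frames reaches minute 2, so 0 × 18 + 2 × 2 = 4 labels have been skipped so far.
Adding those back, label number 3789 + 4 = 3793 at 30 labels/s is 126 s + 13 f = 0 h 2 min 6 s frame 13, i.e. 00:02:06;13.

00:02:06;13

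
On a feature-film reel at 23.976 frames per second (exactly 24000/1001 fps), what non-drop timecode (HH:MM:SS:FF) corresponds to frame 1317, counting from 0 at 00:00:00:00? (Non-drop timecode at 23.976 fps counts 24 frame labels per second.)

1317 ÷ 24 = 54 full seconds, remainder 21 frames.
54 s = 0 h 0 min 54 s.
Timecode: 00:00:54:21.

00:00:54:21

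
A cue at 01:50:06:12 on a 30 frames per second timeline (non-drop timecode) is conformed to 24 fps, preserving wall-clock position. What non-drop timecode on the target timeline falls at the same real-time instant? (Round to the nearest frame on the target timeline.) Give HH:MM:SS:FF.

Source frame index: (1×3600 + 50×60 + 6) × 30 + 12 = 198192.
Real time: 198192 / (30) = 33032/5 s.
Target frame: (33032/5) × (24) = 792768/5 ≈ 158553.600 → 158554.
At 24 labels/s: frame 158554 → 01:50:06:10.

01:50:06:10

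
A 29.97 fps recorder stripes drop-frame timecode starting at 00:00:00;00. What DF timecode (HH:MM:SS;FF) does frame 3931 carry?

00:02:11;05

Each 10-minute DF block holds 10 × 60 × 30 − 9 × 2 = 17982 frames. 3931 ÷ 17982 → 0 full blocks, remainder 3931.
Within the partial block the first minute is 1800 frames and each further minute 1798, so 2 further minute boundaries passed. Total skipped labels = 18 × 0 + 2 × 2 = 4.
Non-drop label index = 3931 + 4 = 3935; at 30 labels/s that is 00:02:11:05, i.e. DF 00:02:11;05.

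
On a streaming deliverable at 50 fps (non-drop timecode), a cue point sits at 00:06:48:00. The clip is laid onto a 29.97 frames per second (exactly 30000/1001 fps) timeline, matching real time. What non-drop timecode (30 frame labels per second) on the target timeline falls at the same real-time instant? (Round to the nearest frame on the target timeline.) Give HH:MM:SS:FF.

00:06:47:18

Source frame index: (0×3600 + 6×60 + 48) × 50 + 0 = 20400.
Real time: 20400 / (50) = 408 s.
Target frame: (408) × (30000/1001) = 12240000/1001 ≈ 12227.772 → 12228.
At 30 labels/s: frame 12228 → 00:06:47:18.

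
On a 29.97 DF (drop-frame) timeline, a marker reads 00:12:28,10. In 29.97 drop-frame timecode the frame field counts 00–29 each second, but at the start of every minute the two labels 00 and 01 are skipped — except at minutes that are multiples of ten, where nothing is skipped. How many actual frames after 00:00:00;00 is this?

Complete 10-minute blocks: 1, each 17982 frames → 17982.
Remaining 2 whole minutes in the current block: 1800 + 1 × 1798 = 3598 frames.
Within the current minute: 28 × 30 + 10 − 2 = 848 (labels ;00/;01 skipped at this minute). Total = 17982 + 3598 + 848 = 22428.

22428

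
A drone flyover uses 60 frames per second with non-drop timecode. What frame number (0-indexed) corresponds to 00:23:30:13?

frame 84613

Total seconds to the label: (0 × 3600 + 23 × 60 + 30) = 1410.
Frame index = 1410 × 60 + 13 = 84613.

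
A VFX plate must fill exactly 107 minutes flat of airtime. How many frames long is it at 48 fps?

107 min = 6420 s.
Frames = 6420 × 48 = 308160.

308160 frames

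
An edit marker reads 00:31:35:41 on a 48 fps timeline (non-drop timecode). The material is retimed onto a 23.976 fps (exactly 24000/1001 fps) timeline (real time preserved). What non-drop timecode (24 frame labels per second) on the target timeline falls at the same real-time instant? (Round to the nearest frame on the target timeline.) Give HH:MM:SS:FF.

00:31:33:23

Source frame index: (0×3600 + 31×60 + 35) × 48 + 41 = 91001.
Real time: 91001 / (48) = 91001/48 s.
Target frame: (91001/48) × (24000/1001) = 45500500/1001 ≈ 45455.045 → 45455.
At 24 labels/s: frame 45455 → 00:31:33:23.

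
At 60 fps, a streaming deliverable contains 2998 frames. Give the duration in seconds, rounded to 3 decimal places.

Running time = 2998 × 1/60 = 1499/30 s ≈ 49.967 s.

49.967 seconds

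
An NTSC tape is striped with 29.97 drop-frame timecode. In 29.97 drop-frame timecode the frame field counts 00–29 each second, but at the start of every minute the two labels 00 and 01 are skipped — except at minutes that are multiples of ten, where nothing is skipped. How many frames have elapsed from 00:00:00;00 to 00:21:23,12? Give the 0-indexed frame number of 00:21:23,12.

As if non-drop at 30 labels/s: (0 × 3600 + 21 × 60 + 23) × 30 + 12 = 38502.
Minute boundaries passed: 21; those not divisible by 10: 21 − 2 = 19; dropped labels = 2 × 19 = 38.
Actual frame index = 38502 − 38 = 38464.

38464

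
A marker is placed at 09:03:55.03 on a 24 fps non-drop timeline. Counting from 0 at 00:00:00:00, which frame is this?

783243

Total seconds to the label: (9 × 3600 + 3 × 60 + 55) = 32635.
Frame index = 32635 × 24 + 3 = 783243.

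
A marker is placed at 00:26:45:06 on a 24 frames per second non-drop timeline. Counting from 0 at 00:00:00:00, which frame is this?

38526

Total seconds to the label: (0 × 3600 + 26 × 60 + 45) = 1605.
Frame index = 1605 × 24 + 6 = 38526.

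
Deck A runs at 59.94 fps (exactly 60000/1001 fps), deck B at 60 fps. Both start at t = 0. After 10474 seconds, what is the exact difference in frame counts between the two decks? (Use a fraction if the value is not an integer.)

A emits 60000/1001 × 10474 = 628440000/1001 frames; B emits 60 × 10474 = 628440.
Difference = 628440/1001 frames (≈ 627.8122); B is ahead of A.

628440/1001 frames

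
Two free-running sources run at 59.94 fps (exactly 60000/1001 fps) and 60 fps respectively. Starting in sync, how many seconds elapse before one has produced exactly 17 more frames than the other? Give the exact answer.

17017/60 seconds

The gap grows by |60 − 60000/1001| = 60/1001 frames per second.
Time for a 17-frame gap: 17 ÷ (60/1001) = 17017/60 s.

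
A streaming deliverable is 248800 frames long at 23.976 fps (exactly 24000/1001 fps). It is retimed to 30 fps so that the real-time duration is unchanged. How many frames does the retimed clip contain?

Target frames = source frames × (target rate / source rate) = 248800 × (30)/(24000/1001) = 248800 × 1001/800 = 311311.

311311 frames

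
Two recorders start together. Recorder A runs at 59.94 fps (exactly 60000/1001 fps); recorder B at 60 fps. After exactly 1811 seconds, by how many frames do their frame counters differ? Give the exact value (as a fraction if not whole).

A emits 60000/1001 × 1811 = 108660000/1001 frames; B emits 60 × 1811 = 108660.
Difference = 108660/1001 frames (≈ 108.5514); B is ahead of A.

108660/1001 frames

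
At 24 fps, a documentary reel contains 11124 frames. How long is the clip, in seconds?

Running time = 11124 / (24) = 463.5 s.

463.5 seconds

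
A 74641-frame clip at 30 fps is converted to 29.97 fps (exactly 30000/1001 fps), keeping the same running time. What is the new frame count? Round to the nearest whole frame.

Frames at target rate = 74641 × (30000/1001) / (30) = 10663000/143 ≈ 74566.434.
Nearest whole frame: 74566.

74566 frames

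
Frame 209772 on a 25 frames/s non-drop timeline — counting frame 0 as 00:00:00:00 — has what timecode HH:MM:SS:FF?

209772 ÷ 25 = 8390 full seconds, remainder 22 frames.
8390 s = 2 h 19 min 50 s.
Timecode: 02:19:50:22.

02:19:50:22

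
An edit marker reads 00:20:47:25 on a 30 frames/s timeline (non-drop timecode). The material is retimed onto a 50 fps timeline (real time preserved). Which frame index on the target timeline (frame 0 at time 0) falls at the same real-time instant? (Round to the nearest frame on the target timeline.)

frame 62392

Source frame index: (0×3600 + 20×60 + 47) × 30 + 25 = 37435.
Real time: 37435 / (30) = 7487/6 s.
Target frame: (7487/6) × (50) = 187175/3 ≈ 62391.667 → 62392.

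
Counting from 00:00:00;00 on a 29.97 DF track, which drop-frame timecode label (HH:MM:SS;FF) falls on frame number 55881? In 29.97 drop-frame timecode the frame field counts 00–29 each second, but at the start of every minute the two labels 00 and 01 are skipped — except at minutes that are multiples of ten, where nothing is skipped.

00:31:04;17

Each 10-minute DF block holds 10 × 60 × 30 − 9 × 2 = 17982 frames. 55881 ÷ 17982 → 3 full blocks, remainder 1935.
Within the partial block the first minute is 1800 frames and each further minute 1798, so 1 further minute boundary passed. Total skipped labels = 18 × 3 + 2 × 1 = 56.
Non-drop label index = 55881 + 56 = 55937; at 30 labels/s that is 00:31:04:17, i.e. DF 00:31:04;17.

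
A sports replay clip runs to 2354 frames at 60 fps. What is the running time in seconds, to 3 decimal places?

Running time = 2354 × 1/60 = 1177/30 s ≈ 39.233 s.

39.233 seconds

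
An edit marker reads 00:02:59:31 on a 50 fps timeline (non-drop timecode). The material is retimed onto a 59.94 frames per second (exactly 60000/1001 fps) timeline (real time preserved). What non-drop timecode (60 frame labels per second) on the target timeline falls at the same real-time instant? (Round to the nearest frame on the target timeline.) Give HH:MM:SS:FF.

00:02:59:26

Source frame index: (0×3600 + 2×60 + 59) × 50 + 31 = 8981.
Real time: 8981 / (50) = 8981/50 s.
Target frame: (8981/50) × (60000/1001) = 1539600/143 ≈ 10766.434 → 10766.
At 60 labels/s: frame 10766 → 00:02:59:26.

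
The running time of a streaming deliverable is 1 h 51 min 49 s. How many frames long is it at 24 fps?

161016 frames

1 h 51 min 49 s = 6709 s.
Frames = 6709 × 24 = 161016.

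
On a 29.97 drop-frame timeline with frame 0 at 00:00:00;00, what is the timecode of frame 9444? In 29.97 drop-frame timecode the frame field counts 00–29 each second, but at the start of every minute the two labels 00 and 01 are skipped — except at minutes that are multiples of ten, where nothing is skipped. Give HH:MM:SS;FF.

00:05:15;04

Each 10-minute DF block holds 10 × 60 × 30 − 9 × 2 = 17982 frames. 9444 ÷ 17982 → 0 full blocks, remainder 9444.
Within the partial block the first minute is 1800 frames and each further minute 1798, so 5 further minute boundaries passed. Total skipped labels = 18 × 0 + 2 × 5 = 10.
Non-drop label index = 9444 + 10 = 9454; at 30 labels/s that is 00:05:15:04, i.e. DF 00:05:15;04.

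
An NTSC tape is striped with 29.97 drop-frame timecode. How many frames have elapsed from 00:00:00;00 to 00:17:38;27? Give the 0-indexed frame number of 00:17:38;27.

31735

Complete 10-minute blocks: 1, each 17982 frames → 17982.
Remaining 7 whole minutes in the current block: 1800 + 6 × 1798 = 12588 frames.
Within the current minute: 38 × 30 + 27 − 2 = 1165 (labels ;00/;01 skipped at this minute). Total = 17982 + 12588 + 1165 = 31735.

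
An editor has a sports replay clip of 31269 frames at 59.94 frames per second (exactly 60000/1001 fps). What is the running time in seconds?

521.67115 seconds

Running time = 31269 / (60000/1001) = 521.67115 s.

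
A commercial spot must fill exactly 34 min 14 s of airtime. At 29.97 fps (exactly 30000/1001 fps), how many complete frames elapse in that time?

61558 frames

34 min 14 s = 2054 s.
Frames = 2054 × 30000/1001 = 4740000/77 ≈ 61558.4416.
Complete frames: 61558.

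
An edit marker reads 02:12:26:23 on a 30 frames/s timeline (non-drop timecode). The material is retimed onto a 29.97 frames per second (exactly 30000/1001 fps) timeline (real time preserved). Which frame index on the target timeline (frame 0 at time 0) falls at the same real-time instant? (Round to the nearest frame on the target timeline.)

frame 238165

Source frame index: (2×3600 + 12×60 + 26) × 30 + 23 = 238403.
Real time: 238403 / (30) = 238403/30 s.
Target frame: (238403/30) × (30000/1001) = 21673000/91 ≈ 238164.835 → 238165.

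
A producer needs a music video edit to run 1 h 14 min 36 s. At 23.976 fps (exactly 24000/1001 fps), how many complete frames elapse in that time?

107316 frames

1 h 14 min 36 s = 4476 s.
Frames = 4476 × 24000/1001 = 107424000/1001 ≈ 107316.6833.
Complete frames: 107316.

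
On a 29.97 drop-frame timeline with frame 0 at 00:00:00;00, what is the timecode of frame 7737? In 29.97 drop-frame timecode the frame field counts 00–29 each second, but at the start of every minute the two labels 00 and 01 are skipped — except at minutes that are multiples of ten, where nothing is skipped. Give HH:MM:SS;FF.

Each 10-minute DF block holds 10 × 60 × 30 − 9 × 2 = 17982 frames. 7737 ÷ 17982 → 0 full blocks, remainder 7737.
Within the partial block the first minute is 1800 frames and each further minute 1798, so 4 further minute boundaries passed. Total skipped labels = 18 × 0 + 2 × 4 = 8.
Non-drop label index = 7737 + 8 = 7745; at 30 labels/s that is 00:04:18:05, i.e. DF 00:04:18;05.

00:04:18;05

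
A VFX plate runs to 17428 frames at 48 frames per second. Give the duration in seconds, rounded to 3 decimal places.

Running time = 17428 × 1/48 = 4357/12 s ≈ 363.083 s.

363.083 seconds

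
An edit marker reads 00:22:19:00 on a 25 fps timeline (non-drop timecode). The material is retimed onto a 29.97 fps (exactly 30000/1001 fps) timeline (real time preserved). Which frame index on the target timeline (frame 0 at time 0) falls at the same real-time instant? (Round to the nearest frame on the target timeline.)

Source frame index: (0×3600 + 22×60 + 19) × 25 + 0 = 33475.
Real time: 33475 / (25) = 1339 s.
Target frame: (1339) × (30000/1001) = 3090000/77 ≈ 40129.870 → 40130.

frame 40130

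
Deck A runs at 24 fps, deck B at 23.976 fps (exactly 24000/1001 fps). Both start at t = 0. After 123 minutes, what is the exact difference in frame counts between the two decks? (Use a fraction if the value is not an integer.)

123 min = 7380 s.
A emits 24 × 7380 = 177120 frames; B emits 24000/1001 × 7380 = 177120000/1001.
Difference = 177120/1001 frames (≈ 176.9431); B is behind A.

177120/1001 frames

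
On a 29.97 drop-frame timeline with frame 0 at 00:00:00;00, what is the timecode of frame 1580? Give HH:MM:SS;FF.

00:00:52;20

Ten DF minutes hold 17982 frames, so frame 1580 lies in block 0 (frames 0–17981) with 1580 frames into that block.
The block's first minute is 1800 frames and the rest 1798 each; 1580 frames reaches minute 0, so 0 × 18 + 0 × 2 = 0 labels have been skipped so far.
Adding those back, label number 1580 + 0 = 1580 at 30 labels/s is 52 s + 20 f = 0 h 0 min 52 s frame 20, i.e. 00:00:52;20.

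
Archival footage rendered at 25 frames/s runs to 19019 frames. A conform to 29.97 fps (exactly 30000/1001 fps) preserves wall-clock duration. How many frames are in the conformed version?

Target frames = source frames × (target rate / source rate) = 19019 × (30000/1001)/(25) = 19019 × 1200/1001 = 22800.

22800 frames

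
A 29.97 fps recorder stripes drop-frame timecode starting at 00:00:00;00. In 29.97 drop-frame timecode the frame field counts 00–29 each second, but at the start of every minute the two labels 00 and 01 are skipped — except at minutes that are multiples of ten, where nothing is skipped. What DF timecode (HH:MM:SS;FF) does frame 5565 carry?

Each 10-minute DF block holds 10 × 60 × 30 − 9 × 2 = 17982 frames. 5565 ÷ 17982 → 0 full blocks, remainder 5565.
Within the partial block the first minute is 1800 frames and each further minute 1798, so 3 further minute boundaries passed. Total skipped labels = 18 × 0 + 2 × 3 = 6.
Non-drop label index = 5565 + 6 = 5571; at 30 labels/s that is 00:03:05:21, i.e. DF 00:03:05;21.

00:03:05;21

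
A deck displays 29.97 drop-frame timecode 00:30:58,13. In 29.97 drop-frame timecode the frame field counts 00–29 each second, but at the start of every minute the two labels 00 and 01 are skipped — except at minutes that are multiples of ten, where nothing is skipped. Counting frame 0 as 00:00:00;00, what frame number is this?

As if non-drop at 30 labels/s: (0 × 3600 + 30 × 60 + 58) × 30 + 13 = 55753.
Minute boundaries passed: 30; those not divisible by 10: 30 − 3 = 27; dropped labels = 2 × 27 = 54.
Actual frame index = 55753 − 54 = 55699.

55699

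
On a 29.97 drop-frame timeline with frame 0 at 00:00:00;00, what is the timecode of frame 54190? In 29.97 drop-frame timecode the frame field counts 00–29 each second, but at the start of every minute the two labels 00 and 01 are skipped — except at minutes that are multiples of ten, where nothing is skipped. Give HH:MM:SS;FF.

00:30:08;04

Ten DF minutes hold 17982 frames, so frame 54190 lies in block 3 (frames 53946–71927) with 244 frames into that block.
The block's first minute is 1800 frames and the rest 1798 each; 244 frames reaches minute 0, so 3 × 18 + 0 × 2 = 54 labels have been skipped so far.
Adding those back, label number 54190 + 54 = 54244 at 30 labels/s is 1808 s + 4 f = 0 h 30 min 8 s frame 4, i.e. 00:30:08;04.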